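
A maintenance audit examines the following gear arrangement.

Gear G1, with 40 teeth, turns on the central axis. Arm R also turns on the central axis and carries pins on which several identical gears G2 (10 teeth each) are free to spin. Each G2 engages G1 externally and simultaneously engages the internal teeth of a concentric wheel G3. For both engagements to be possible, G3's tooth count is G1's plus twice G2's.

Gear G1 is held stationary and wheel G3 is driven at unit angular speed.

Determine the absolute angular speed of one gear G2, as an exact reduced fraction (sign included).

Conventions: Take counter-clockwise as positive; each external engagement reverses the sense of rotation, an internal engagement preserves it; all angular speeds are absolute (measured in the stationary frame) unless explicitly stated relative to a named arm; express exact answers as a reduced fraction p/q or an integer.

3

class = planetary set [G3 = 40+2·10 = 60; Willis about the carrier]
ring teeth: 40 + 2·10 = 60
40(ω_sun−ω_arm) = −60(ω_ring−ω_arm),  ω_sun = 0, ω_ring = 1
40(0−ω_arm) = −60(1−ω_arm)  ⇒  100·ω_arm = 60  ⇒  ω_arm = 3/5
sun–planet mesh: 40·(0−3/5) = −10·(ω_p−ω_arm)  ⇒  ω_p−ω_arm = 12/5
ω_p = 3/5 + 12/5 = 3
exact speed ratio = 3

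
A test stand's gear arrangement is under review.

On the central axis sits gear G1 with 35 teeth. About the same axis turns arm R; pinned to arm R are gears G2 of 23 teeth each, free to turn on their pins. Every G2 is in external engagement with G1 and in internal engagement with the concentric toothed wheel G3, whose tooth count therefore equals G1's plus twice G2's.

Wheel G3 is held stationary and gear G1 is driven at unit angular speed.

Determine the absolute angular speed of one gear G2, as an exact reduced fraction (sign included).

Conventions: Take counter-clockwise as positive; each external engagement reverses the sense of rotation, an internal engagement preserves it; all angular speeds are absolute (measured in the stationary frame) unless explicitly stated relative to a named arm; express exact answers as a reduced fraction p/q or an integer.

planetary set (35T centre, 23T on arm, 81T internal) — Willis relation
ring teeth: 35 + 2·23 = 81
35(ω_sun−ω_arm) = −81(ω_ring−ω_arm),  ω_ring = 0, ω_sun = 1
35(1−ω_arm) = −81(0−ω_arm)  ⇒  116·ω_arm = 35  ⇒  ω_arm = 35/116
sun–planet mesh: 35·(1−35/116) = −23·(ω_p−ω_arm)  ⇒  ω_p−ω_arm = -2835/2668
ω_p = 35/116 − 2835/2668 = -35/46
exact speed ratio = -35/46

-35/46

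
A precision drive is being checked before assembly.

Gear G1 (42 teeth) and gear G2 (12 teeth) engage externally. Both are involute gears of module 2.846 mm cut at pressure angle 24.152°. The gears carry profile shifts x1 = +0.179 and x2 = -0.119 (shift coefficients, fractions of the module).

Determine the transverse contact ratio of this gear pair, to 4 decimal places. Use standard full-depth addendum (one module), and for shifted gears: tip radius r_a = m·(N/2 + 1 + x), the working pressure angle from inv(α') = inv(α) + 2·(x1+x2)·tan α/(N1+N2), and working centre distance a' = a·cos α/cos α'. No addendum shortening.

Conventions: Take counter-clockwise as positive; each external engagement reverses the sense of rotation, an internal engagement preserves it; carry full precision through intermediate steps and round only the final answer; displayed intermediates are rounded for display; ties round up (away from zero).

topology: single-mesh involute geometry — m = 2.846, 42T/12T pair
base radii: r_b1 = 54.534276, r_b2 = 15.581222
tip radii: r_a1 = 63.121434, r_a2 = 19.583326
inv(α') = inv(24.152°) + 2·(+0.179-0.119)·tan α/(42+12) = 0.02787578  ⇒  α' = 24.43225°
a' = a·cos α / cos α' = 76.8420·cos 24.152°/cos 24.43225° = 77.011832
action lengths: √(r_a1²−r_b1²) = 31.785659, √(r_a2²−r_b2²) = 11.863060
base pitch p_b = π·m·cos α = 8.158309
CR = (31.785659 + 11.863060 − 77.011832·sin 24.43225°)/8.158309 = 1.445804
contact ratio ≈ 1.4458

1.4458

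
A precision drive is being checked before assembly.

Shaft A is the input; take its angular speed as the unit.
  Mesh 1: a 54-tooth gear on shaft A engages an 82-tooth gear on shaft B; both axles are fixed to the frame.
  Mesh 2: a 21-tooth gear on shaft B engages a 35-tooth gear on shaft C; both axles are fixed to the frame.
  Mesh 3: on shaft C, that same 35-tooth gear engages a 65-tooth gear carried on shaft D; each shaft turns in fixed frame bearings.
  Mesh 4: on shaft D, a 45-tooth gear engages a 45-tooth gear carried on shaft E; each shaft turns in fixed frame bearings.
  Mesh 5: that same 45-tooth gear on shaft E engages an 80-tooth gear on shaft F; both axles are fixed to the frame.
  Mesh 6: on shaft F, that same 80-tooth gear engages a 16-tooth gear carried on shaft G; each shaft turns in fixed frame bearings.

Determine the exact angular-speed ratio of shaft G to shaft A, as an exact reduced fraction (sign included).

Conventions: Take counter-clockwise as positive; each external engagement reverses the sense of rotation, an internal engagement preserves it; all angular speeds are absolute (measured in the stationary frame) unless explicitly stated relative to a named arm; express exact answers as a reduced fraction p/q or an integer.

class = fixed-axis compound train [6 meshes; 6 ratios multiply, 6 sense flips]
mesh 1 [54T→82T]: running ratio 27/41, sense −
mesh 2 [21T→35T]: running ratio 81/205, sense +
mesh 3 [35T→65T]: running ratio 567/2665, sense −
mesh 4 [45T→45T]: running ratio 567/2665, sense +
mesh 5 [45T→80T]: running ratio 5103/42640, sense −
mesh 6 [80T→16T]: running ratio 5103/8528, sense +
ω_out/ω_in = 5103/8528

5103/8528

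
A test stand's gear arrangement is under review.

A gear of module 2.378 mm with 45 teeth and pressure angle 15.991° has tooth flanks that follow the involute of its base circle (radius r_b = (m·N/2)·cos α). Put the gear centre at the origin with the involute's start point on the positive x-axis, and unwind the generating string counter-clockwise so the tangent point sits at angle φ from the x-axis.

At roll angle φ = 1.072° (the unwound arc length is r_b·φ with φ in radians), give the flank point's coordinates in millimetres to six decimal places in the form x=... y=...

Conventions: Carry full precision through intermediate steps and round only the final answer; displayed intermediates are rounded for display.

single-mesh involute tooth geometry (45T wheel at module 2.378)
pitch radius r_p = m·N/2 = 2.378·45/2 = 53.505000
base radius r_b = r_p·cos α = 53.505000·cos 15.991° = 51.434623
roll angle φ = 1.072° = 0.01870993 rad
x = r_b·(cos φ + φ·sin φ) = 51.443625
y = r_b·(sin φ − φ·cos φ) = 0.000112

x=51.443625 y=0.000112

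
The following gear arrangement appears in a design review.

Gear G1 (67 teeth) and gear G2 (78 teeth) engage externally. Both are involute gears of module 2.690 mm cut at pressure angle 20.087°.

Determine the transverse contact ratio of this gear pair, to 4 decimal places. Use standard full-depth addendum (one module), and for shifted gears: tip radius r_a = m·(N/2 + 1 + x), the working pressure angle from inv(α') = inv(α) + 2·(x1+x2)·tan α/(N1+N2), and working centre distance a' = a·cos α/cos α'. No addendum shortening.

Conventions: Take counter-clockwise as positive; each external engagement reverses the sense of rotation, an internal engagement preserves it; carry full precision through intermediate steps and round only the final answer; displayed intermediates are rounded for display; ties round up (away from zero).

1.8067

recognized (one external pair, fixed centres): single-mesh tooth geometry, m = 2.690, N1 = 67, N2 = 78
base radii: r_b1 = 84.633503, r_b2 = 98.528556
tip radii: r_a1 = 92.805000, r_a2 = 107.600000
no profile shift: α' = α, a' = a
action lengths: √(r_a1²−r_b1²) = 38.078054, √(r_a2²−r_b2²) = 43.242152
base pitch p_b = π·m·cos α = 7.936836
CR = (38.078054 + 43.242152 − 195.025000·sin 20.08700°)/7.936836 = 1.806706
contact ratio ≈ 1.8067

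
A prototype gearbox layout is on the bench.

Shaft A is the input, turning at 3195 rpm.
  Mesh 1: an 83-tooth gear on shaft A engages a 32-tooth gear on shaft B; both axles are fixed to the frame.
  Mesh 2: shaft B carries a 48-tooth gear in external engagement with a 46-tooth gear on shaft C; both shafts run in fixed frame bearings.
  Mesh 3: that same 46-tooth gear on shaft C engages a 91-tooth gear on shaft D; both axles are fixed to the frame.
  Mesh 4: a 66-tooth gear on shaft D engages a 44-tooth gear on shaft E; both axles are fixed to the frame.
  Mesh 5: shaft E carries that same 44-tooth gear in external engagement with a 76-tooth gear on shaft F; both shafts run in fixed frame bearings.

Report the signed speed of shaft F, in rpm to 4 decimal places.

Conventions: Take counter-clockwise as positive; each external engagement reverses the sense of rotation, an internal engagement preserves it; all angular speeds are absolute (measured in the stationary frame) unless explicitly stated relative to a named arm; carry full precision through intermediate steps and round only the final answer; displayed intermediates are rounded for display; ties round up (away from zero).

topology: fixed-axis compound train — 5 meshes, A→F
mesh 1 [83T→32T]: ω = 3195.0000×83/32 = 8287.0313 rpm, sense flips to −
mesh 2 [48T→46T]: ω = 8287.0313×48/46 = 8647.3370 rpm, sense flips to +
mesh 3 [46T→91T]: ω = 8647.3370×46/91 = 4371.1813 rpm, sense flips to −
mesh 4 [66T→44T]: ω = 4371.1813×66/44 = 6556.7720 rpm, sense flips to +
mesh 5 [44T→76T]: ω = 6556.7720×44/76 = 3796.0259 rpm, sense flips to −
signed output speed = -3796.0259 rpm

-3796.0259 rpm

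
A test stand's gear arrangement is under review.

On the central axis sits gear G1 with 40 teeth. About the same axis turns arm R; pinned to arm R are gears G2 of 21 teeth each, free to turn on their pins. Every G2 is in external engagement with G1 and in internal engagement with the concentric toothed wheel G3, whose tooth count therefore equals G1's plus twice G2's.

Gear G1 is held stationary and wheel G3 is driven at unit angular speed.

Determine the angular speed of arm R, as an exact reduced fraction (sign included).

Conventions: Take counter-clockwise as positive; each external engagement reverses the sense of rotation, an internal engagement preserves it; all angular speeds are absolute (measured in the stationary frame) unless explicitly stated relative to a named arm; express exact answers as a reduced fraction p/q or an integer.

41/61

class = planetary set [G3 = 40+2·21 = 82; Willis about the carrier]
ring teeth: 40 + 2·21 = 82
40(ω_sun−ω_arm) = −82(ω_ring−ω_arm),  ω_sun = 0, ω_ring = 1
40(0−ω_arm) = −82(1−ω_arm)  ⇒  122·ω_arm = 82  ⇒  ω_arm = 41/61
exact speed ratio = 41/61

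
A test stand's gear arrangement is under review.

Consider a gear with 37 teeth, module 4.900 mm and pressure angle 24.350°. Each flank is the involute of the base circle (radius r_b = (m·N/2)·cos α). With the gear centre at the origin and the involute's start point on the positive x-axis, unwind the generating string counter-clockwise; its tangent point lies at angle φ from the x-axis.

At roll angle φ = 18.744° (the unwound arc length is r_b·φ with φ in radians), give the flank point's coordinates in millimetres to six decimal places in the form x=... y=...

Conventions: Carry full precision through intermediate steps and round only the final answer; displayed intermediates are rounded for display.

recognized (one wheel, involute flank): single-mesh tooth geometry, m = 4.900, N = 37
pitch radius r_p = m·N/2 = 4.900·37/2 = 90.650000
base radius r_b = r_p·cos α = 90.650000·cos 24.350° = 82.586122
roll angle φ = 18.744° = 0.32714451 rad
x = r_b·(cos φ + φ·sin φ) = 86.887909
y = r_b·(sin φ − φ·cos φ) = 0.953564

x=86.887909 y=0.953564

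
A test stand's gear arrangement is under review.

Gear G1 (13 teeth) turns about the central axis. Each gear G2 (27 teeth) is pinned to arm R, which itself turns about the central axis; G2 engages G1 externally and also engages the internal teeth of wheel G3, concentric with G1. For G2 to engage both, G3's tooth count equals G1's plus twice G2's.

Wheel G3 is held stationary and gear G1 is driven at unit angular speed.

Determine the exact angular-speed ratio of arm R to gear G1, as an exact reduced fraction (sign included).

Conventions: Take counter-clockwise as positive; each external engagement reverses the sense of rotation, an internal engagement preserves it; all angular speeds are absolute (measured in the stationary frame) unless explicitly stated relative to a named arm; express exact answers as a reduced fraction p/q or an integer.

13/80

class = planetary set [G3 = 13+2·27 = 67; Willis about the carrier]
ring teeth: 13 + 2·27 = 67
13(ω_sun−ω_arm) = −67(ω_ring−ω_arm),  ω_ring = 0, ω_sun = 1
13(1−ω_arm) = −67(0−ω_arm)  ⇒  80·ω_arm = 13  ⇒  ω_arm = 13/80
ω_out/ω_in = 13/80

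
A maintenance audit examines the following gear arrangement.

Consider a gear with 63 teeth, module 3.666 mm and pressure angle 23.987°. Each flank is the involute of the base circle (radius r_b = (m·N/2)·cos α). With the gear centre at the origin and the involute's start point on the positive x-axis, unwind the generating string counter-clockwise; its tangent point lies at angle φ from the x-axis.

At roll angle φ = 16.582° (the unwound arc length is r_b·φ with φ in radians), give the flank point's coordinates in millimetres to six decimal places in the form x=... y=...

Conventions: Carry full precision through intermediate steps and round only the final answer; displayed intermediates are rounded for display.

recognized (one wheel, involute flank): single-mesh tooth geometry, m = 3.666, N = 63
pitch radius r_p = m·N/2 = 3.666·63/2 = 115.479000
base radius r_b = r_p·cos α = 115.479000·cos 23.987° = 105.505970
roll angle φ = 16.582° = 0.28941050 rad
x = r_b·(cos φ + φ·sin φ) = 109.832386
y = r_b·(sin φ − φ·cos φ) = 0.845389

x=109.832386 y=0.845389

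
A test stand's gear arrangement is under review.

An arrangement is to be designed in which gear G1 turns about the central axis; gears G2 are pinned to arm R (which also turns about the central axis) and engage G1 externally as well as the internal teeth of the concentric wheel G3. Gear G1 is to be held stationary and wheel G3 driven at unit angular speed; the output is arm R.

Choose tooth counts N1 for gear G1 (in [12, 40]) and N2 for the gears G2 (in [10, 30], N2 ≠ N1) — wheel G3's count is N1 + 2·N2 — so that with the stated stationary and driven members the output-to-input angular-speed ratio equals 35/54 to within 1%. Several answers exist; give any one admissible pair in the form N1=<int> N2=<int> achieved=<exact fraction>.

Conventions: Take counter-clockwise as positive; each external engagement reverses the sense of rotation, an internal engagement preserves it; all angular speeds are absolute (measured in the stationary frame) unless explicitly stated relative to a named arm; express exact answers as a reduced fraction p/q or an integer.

planetary set to be sized for 35/54 (Willis relation)
Willis with ω_sun = 0: ω_arm/ω_ring = N3/(N1+N3); set equal to 35/54  ⇒  N3/N1 = (35/54)/(1 − 35/54) = 35/19
N3 = N1 + 2·N2  ⇒  N2/N1 = (N3/N1 − 1)/2 = (35/19 − 1)/2 = 8/19
smallest multiple with N1 ≥ 12 and N2 ≥ 10: k = 2  ⇒  N1 = 2·19 = 38, N2 = 2·8 = 16 (N1 ≤ 40, N2 ≤ 30, N2 ≠ N1 ✓), N3 = 38 + 2·16 = 70
check: N3/(N1+N3) with N1 = 38, N3 = 70 gives 35/54; |achieved − target| = 0 ≤ 7/1080 ✓

N1=38 N2=16 achieved=35/54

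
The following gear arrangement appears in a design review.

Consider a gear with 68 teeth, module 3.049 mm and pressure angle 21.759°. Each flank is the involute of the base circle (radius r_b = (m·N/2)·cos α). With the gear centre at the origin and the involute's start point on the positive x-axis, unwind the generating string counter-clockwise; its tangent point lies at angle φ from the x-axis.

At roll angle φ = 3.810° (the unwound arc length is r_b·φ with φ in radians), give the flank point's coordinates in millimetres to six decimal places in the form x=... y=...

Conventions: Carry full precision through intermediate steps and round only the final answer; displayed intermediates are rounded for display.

x=96.492569 y=0.009433

single-mesh involute tooth geometry (68T wheel at module 3.049)
pitch radius r_p = m·N/2 = 3.049·68/2 = 103.666000
base radius r_b = r_p·cos α = 103.666000·cos 21.759° = 96.279936
roll angle φ = 3.810° = 0.06649704 rad
x = r_b·(cos φ + φ·sin φ) = 96.492569
y = r_b·(sin φ − φ·cos φ) = 0.009433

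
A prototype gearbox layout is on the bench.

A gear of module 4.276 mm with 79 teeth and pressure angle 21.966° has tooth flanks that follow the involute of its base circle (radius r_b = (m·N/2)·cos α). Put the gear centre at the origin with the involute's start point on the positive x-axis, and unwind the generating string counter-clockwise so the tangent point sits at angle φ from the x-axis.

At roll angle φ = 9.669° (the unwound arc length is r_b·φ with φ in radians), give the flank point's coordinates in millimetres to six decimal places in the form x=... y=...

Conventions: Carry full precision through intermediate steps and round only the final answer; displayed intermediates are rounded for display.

recognized (one wheel, involute flank): single-mesh tooth geometry, m = 4.276, N = 79
pitch radius r_p = m·N/2 = 4.276·79/2 = 168.902000
base radius r_b = r_p·cos α = 168.902000·cos 21.966° = 156.640726
roll angle φ = 9.669° = 0.16875589 rad
x = r_b·(cos φ + φ·sin φ) = 158.855321
y = r_b·(sin φ − φ·cos φ) = 0.250221

x=158.855321 y=0.250221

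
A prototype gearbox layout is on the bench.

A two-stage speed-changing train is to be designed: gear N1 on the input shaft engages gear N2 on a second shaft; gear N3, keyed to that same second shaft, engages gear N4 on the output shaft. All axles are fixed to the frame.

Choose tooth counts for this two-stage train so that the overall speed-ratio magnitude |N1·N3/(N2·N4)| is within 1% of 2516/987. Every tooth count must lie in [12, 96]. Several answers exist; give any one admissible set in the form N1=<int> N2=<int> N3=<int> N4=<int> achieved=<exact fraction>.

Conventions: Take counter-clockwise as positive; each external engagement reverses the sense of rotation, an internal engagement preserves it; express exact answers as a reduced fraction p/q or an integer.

topology: fixed-axis compound train — 2 stages, target 2516/987
target = 2516/987 in lowest terms: an exact hit needs N1·N3 = k·2516 and N2·N4 = k·987 for one integer k, every count in [12, 96]; additionally prefer no 1:1 stage (N1 ≠ N2, N3 ≠ N4)
k = 1: N1·N3 = 2516 = 34·74, N2·N4 = 987 = 21·47
achieved = 34·74/(21·47) = 2516/987; |achieved − target| = 0 ≤ 629/24675 ✓

N1=34 N2=21 N3=74 N4=47 achieved=2516/987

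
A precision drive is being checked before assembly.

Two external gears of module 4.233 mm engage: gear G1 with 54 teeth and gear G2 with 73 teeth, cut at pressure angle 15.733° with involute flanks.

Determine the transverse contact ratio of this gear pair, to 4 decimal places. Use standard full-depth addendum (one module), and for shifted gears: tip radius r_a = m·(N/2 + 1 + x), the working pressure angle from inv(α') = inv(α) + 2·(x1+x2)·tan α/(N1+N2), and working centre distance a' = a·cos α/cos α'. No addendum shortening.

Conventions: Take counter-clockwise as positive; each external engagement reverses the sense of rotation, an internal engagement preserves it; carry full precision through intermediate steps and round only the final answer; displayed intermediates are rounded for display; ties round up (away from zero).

2.0887

recognized (one external pair, fixed centres): single-mesh tooth geometry, m = 4.233, N1 = 54, N2 = 73
base radii: r_b1 = 110.009171, r_b2 = 148.716102
tip radii: r_a1 = 118.524000, r_a2 = 158.737500
no profile shift: α' = α, a' = a
action lengths: √(r_a1²−r_b1²) = 44.112592, √(r_a2²−r_b2²) = 55.507791
base pitch p_b = π·m·cos α = 12.800148
CR = (44.112592 + 55.507791 − 268.795500·sin 15.73300°)/12.800148 = 2.088661
contact ratio ≈ 2.0887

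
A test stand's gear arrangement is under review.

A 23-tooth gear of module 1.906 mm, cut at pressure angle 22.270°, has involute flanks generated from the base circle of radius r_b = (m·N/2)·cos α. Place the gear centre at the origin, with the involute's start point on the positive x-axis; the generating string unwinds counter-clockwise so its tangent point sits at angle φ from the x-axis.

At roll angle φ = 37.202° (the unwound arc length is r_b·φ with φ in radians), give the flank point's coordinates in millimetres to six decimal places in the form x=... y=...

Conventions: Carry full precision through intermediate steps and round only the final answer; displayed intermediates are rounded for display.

x=24.119560 y=1.773956

topology: single-mesh involute geometry — m = 1.906, N = 23
pitch radius r_p = m·N/2 = 1.906·23/2 = 21.919000
base radius r_b = r_p·cos α = 21.919000·cos 22.270° = 20.284024
roll angle φ = 37.202° = 0.64929739 rad
x = r_b·(cos φ + φ·sin φ) = 24.119560
y = r_b·(sin φ − φ·cos φ) = 1.773956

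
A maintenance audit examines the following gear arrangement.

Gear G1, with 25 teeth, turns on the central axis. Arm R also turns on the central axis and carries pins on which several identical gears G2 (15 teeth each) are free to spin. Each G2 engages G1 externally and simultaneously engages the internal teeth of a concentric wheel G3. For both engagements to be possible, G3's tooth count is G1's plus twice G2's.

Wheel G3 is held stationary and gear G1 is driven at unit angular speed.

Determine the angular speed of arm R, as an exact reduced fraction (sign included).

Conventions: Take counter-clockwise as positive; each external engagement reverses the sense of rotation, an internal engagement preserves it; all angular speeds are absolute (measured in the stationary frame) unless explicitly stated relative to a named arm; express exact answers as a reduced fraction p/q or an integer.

class = planetary set [G3 = 25+2·15 = 55; Willis about the carrier]
ring teeth: 25 + 2·15 = 55
25(ω_sun−ω_arm) = −55(ω_ring−ω_arm),  ω_ring = 0, ω_sun = 1
25(1−ω_arm) = −55(0−ω_arm)  ⇒  80·ω_arm = 25  ⇒  ω_arm = 5/16
exact speed ratio = 5/16

5/16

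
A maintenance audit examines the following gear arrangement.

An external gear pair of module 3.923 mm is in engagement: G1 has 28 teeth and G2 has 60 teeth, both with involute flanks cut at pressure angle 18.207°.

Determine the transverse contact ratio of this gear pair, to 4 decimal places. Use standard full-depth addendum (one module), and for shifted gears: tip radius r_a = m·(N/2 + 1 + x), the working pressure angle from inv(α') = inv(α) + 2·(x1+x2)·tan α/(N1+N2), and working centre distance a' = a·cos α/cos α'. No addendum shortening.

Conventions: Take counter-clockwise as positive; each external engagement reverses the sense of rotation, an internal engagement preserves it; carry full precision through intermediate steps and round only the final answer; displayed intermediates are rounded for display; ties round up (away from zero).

1.8065

recognized (one external pair, fixed centres): single-mesh tooth geometry, m = 3.923, N1 = 28, N2 = 60
base radii: r_b1 = 52.172269, r_b2 = 111.797719
tip radii: r_a1 = 58.845000, r_a2 = 121.613000
no profile shift: α' = α, a' = a
action lengths: √(r_a1²−r_b1²) = 27.217428, √(r_a2²−r_b2²) = 47.864306
base pitch p_b = π·m·cos α = 11.707430
CR = (27.217428 + 47.864306 − 172.612000·sin 18.20700°)/11.707430 = 1.806455
contact ratio ≈ 1.8065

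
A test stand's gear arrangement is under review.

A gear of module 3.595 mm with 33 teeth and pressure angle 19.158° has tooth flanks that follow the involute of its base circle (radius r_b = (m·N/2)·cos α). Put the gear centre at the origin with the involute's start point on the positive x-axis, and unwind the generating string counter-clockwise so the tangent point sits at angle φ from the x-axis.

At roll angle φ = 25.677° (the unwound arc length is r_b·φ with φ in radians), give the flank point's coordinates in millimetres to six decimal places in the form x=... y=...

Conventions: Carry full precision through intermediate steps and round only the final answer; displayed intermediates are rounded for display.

x=61.379632 y=1.647536

class = single-mesh tooth geometry [base-circle involute, m = 3.595, 33T]
pitch radius r_p = m·N/2 = 3.595·33/2 = 59.317500
base radius r_b = r_p·cos α = 59.317500·cos 19.158° = 56.032330
roll angle φ = 25.677° = 0.44814819 rad
x = r_b·(cos φ + φ·sin φ) = 61.379632
y = r_b·(sin φ − φ·cos φ) = 1.647536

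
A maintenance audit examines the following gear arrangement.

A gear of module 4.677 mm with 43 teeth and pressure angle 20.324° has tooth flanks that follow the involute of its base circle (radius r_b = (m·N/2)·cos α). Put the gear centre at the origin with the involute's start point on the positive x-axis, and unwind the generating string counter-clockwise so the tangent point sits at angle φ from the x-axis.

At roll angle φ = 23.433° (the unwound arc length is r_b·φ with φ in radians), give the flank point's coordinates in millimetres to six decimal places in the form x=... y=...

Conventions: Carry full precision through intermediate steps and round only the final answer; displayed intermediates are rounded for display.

class = single-mesh tooth geometry [base-circle involute, m = 4.677, 43T]
pitch radius r_p = m·N/2 = 4.677·43/2 = 100.555500
base radius r_b = r_p·cos α = 100.555500·cos 20.324° = 94.295269
roll angle φ = 23.433° = 0.40898300 rad
x = r_b·(cos φ + φ·sin φ) = 101.854792
y = r_b·(sin φ − φ·cos φ) = 2.114476

x=101.854792 y=2.114476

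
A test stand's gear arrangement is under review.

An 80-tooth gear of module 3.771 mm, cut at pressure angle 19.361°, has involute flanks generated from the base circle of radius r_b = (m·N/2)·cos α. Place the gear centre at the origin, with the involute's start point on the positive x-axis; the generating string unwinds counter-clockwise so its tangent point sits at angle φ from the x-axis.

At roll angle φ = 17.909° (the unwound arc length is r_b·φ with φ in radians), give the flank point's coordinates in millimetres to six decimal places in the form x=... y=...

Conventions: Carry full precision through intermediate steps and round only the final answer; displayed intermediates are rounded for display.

class = single-mesh tooth geometry [base-circle involute, m = 3.771, 80T]
pitch radius r_p = m·N/2 = 3.771·80/2 = 150.840000
base radius r_b = r_p·cos α = 150.840000·cos 19.361° = 142.309777
roll angle φ = 17.909° = 0.31257102 rad
x = r_b·(cos φ + φ·sin φ) = 149.092774
y = r_b·(sin φ − φ·cos φ) = 1.434533

x=149.092774 y=1.434533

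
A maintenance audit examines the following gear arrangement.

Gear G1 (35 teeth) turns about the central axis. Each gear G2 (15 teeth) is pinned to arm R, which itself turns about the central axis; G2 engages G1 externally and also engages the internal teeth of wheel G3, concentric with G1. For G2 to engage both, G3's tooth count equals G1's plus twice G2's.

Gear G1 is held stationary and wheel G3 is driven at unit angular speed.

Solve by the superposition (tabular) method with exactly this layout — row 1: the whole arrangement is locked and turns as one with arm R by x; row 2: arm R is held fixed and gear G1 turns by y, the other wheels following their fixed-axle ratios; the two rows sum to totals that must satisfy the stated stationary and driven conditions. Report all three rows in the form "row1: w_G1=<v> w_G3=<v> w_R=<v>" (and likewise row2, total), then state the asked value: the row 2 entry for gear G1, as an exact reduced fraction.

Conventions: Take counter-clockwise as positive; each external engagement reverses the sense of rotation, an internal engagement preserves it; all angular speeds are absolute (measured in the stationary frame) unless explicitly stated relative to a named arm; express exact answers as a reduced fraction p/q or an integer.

row1: w_G1=13/20 w_G3=13/20 w_R=13/20
row2: w_G1=-13/20 w_G3=7/20 w_R=0
total: w_G1=0 w_G3=1 w_R=13/20
asked value: -13/20

topology: planetary set — G1 35T / G2 15T / G3 65T, arm = carrier (Willis)
row 1 — lock + rotate with arm: ω_sun = ω_ring = ω_arm = x
row 2: sun turns y, ring = −(35/65)·y, arm 0
boundary: total ω_sun = x + y = 0 and total ω_ring = x − (35/65)·y = 1  ⇒  y = -13/20, x = 13/20
row 2 ring = −(35/65)·(-13/20) = 7/20
totals (row 1 + row 2): sun 13/20 + (-13/20) = 0, ring 13/20 + 7/20 = 1, arm 13/20 + 0 = 13/20
asked cell (row2, sun) = -13/20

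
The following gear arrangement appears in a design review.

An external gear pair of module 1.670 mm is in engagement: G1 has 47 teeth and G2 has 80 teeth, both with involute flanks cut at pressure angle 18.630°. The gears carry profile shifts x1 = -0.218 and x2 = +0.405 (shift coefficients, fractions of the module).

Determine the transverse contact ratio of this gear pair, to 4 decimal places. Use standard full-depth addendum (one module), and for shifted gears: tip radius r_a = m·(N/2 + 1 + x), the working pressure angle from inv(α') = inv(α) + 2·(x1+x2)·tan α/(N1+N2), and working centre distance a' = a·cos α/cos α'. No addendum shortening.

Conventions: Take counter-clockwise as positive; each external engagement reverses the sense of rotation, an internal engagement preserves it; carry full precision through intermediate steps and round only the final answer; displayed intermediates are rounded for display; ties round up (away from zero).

1.8434

class = single-mesh tooth geometry [involute pair 47T × 80T, m = 1.670]
base radii: r_b1 = 37.188612, r_b2 = 63.299765
tip radii: r_a1 = 40.550940, r_a2 = 69.146350
inv(α') = inv(18.630°) + 2·(-0.218+0.405)·tan α/(47+80) = 0.01295812  ⇒  α' = 19.11669°
a' = a·cos α / cos α' = 106.0450·cos 18.630°/cos 19.11669° = 106.353389
action lengths: √(r_a1²−r_b1²) = 16.167433, √(r_a2²−r_b2²) = 27.827279
base pitch p_b = π·m·cos α = 4.971552
CR = (16.167433 + 27.827279 − 106.353389·sin 19.11669°)/4.971552 = 1.843429
contact ratio ≈ 1.8434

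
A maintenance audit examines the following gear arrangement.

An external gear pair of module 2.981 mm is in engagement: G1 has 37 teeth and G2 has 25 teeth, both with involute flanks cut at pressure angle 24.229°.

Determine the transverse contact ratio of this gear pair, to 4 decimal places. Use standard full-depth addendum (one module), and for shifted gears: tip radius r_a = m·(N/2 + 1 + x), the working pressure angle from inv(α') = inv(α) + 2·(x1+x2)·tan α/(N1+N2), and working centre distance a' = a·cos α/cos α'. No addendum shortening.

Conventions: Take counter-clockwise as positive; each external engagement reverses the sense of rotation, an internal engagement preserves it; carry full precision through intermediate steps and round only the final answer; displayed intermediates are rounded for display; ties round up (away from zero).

class = single-mesh tooth geometry [involute pair 37T × 25T, m = 2.981]
base radii: r_b1 = 50.290608, r_b2 = 33.980140
tip radii: r_a1 = 58.129500, r_a2 = 40.243500
no profile shift: α' = α, a' = a
action lengths: √(r_a1²−r_b1²) = 29.152934, √(r_a2²−r_b2²) = 21.561293
base pitch p_b = π·m·cos α = 8.540141
CR = (29.152934 + 21.561293 − 92.411000·sin 24.22900°)/8.540141 = 1.497653
contact ratio ≈ 1.4977

1.4977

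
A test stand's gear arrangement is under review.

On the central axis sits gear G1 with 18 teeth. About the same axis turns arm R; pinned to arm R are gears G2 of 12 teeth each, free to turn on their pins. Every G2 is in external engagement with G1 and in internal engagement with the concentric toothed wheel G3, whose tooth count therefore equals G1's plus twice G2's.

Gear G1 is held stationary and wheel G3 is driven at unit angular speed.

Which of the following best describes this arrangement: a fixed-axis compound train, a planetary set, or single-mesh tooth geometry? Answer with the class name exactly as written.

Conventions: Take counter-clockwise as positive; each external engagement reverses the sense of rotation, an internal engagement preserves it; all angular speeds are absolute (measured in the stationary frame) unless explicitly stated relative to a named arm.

planetary set

planetary set (18T centre, 12T on arm, 42T internal) — Willis relation
classification: planetary set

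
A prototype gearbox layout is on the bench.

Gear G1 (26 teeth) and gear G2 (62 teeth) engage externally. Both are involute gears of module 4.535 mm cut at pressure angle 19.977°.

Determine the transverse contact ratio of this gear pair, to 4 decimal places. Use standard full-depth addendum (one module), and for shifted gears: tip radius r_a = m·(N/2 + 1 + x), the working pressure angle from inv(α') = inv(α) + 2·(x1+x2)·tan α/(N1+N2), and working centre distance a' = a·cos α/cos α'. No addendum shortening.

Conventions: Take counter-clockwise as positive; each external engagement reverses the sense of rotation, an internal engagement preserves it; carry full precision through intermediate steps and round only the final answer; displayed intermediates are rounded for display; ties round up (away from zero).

recognized (one external pair, fixed centres): single-mesh tooth geometry, m = 4.535, N1 = 26, N2 = 62
base radii: r_b1 = 55.407668, r_b2 = 132.125978
tip radii: r_a1 = 63.490000, r_a2 = 145.120000
no profile shift: α' = α, a' = a
action lengths: √(r_a1²−r_b1²) = 30.999523, √(r_a2²−r_b2²) = 60.021165
base pitch p_b = π·m·cos α = 13.389871
CR = (30.999523 + 60.021165 − 199.540000·sin 19.97700°)/13.389871 = 1.706459
contact ratio ≈ 1.7065

1.7065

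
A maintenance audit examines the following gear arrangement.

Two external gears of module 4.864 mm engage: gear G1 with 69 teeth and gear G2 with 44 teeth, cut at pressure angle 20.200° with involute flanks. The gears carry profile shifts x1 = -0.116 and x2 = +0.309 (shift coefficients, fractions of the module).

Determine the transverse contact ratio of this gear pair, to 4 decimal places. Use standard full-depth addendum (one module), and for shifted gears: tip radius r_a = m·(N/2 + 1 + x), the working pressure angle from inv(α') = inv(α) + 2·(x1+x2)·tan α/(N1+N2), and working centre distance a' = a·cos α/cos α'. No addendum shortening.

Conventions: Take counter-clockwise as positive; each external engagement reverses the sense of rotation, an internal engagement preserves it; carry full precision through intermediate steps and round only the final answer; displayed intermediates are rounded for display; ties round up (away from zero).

class = single-mesh tooth geometry [involute pair 69T × 44T, m = 4.864]
base radii: r_b1 = 157.486637, r_b2 = 100.426261
tip radii: r_a1 = 172.107776, r_a2 = 113.374976
inv(α') = inv(20.200°) + 2·(-0.116+0.309)·tan α/(69+44) = 0.01662867  ⇒  α' = 20.71736°
a' = a·cos α / cos α' = 274.8160·cos 20.200°/cos 20.71736° = 275.743327
action lengths: √(r_a1²−r_b1²) = 69.419347, √(r_a2²−r_b2²) = 52.616074
base pitch p_b = π·m·cos α = 14.340837
CR = (69.419347 + 52.616074 − 275.743327·sin 20.71736°)/14.340837 = 1.707636
contact ratio ≈ 1.7076

1.7076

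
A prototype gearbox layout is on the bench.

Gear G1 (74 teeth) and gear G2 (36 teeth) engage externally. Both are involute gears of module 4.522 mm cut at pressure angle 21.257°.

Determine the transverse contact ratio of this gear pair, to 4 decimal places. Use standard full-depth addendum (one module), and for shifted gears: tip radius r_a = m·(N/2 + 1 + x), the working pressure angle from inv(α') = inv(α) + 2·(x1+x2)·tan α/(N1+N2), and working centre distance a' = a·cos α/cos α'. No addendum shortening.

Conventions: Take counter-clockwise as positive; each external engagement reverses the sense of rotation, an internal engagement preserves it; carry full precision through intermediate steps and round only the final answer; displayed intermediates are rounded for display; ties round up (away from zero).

recognized (one external pair, fixed centres): single-mesh tooth geometry, m = 4.522, N1 = 74, N2 = 36
base radii: r_b1 = 155.930555, r_b2 = 75.858108
tip radii: r_a1 = 171.836000, r_a2 = 85.918000
no profile shift: α' = α, a' = a
action lengths: √(r_a1²−r_b1²) = 72.202998, √(r_a2²−r_b2²) = 40.341668
base pitch p_b = π·m·cos α = 13.239737
CR = (72.202998 + 40.341668 − 248.710000·sin 21.25700°)/13.239737 = 1.689942
contact ratio ≈ 1.6899

1.6899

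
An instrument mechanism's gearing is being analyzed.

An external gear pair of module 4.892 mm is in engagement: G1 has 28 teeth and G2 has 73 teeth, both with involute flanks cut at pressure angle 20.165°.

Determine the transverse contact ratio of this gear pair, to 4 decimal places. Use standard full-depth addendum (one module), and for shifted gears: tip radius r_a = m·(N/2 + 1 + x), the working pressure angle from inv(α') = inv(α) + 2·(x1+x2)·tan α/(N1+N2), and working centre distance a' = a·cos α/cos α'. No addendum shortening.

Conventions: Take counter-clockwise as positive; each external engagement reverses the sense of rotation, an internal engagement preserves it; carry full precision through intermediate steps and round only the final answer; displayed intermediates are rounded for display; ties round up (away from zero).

class = single-mesh tooth geometry [involute pair 28T × 73T, m = 4.892]
base radii: r_b1 = 64.289944, r_b2 = 167.613069
tip radii: r_a1 = 73.380000, r_a2 = 183.450000
no profile shift: α' = α, a' = a
action lengths: √(r_a1²−r_b1²) = 35.375521, √(r_a2²−r_b2²) = 74.563808
base pitch p_b = π·m·cos α = 14.426630
CR = (35.375521 + 74.563808 − 247.046000·sin 20.16500°)/14.426630 = 1.717410
contact ratio ≈ 1.7174

1.7174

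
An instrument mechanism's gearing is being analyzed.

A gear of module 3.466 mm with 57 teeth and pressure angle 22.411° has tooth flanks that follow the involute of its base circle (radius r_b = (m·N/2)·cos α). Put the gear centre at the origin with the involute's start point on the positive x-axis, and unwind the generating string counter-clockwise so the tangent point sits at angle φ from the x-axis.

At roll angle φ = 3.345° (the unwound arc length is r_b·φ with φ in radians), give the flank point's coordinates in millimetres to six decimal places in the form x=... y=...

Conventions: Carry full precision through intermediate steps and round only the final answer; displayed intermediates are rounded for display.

recognized (one wheel, involute flank): single-mesh tooth geometry, m = 3.466, N = 57
pitch radius r_p = m·N/2 = 3.466·57/2 = 98.781000
base radius r_b = r_p·cos α = 98.781000·cos 22.411° = 91.320353
roll angle φ = 3.345° = 0.05838126 rad
x = r_b·(cos φ + φ·sin φ) = 91.475848
y = r_b·(sin φ − φ·cos φ) = 0.006055

x=91.475848 y=0.006055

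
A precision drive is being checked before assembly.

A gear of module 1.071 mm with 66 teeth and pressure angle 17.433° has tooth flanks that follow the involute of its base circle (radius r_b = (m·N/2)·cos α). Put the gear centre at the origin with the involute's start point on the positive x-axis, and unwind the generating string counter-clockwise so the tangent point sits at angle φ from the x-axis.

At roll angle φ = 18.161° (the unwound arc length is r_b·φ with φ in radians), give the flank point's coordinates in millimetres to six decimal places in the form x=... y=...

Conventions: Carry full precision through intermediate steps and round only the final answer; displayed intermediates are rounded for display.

x=35.371211 y=0.354359

class = single-mesh tooth geometry [base-circle involute, m = 1.071, 66T]
pitch radius r_p = m·N/2 = 1.071·66/2 = 35.343000
base radius r_b = r_p·cos α = 35.343000·cos 17.433° = 33.719623
roll angle φ = 18.161° = 0.31696925 rad
x = r_b·(cos φ + φ·sin φ) = 35.371211
y = r_b·(sin φ − φ·cos φ) = 0.354359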